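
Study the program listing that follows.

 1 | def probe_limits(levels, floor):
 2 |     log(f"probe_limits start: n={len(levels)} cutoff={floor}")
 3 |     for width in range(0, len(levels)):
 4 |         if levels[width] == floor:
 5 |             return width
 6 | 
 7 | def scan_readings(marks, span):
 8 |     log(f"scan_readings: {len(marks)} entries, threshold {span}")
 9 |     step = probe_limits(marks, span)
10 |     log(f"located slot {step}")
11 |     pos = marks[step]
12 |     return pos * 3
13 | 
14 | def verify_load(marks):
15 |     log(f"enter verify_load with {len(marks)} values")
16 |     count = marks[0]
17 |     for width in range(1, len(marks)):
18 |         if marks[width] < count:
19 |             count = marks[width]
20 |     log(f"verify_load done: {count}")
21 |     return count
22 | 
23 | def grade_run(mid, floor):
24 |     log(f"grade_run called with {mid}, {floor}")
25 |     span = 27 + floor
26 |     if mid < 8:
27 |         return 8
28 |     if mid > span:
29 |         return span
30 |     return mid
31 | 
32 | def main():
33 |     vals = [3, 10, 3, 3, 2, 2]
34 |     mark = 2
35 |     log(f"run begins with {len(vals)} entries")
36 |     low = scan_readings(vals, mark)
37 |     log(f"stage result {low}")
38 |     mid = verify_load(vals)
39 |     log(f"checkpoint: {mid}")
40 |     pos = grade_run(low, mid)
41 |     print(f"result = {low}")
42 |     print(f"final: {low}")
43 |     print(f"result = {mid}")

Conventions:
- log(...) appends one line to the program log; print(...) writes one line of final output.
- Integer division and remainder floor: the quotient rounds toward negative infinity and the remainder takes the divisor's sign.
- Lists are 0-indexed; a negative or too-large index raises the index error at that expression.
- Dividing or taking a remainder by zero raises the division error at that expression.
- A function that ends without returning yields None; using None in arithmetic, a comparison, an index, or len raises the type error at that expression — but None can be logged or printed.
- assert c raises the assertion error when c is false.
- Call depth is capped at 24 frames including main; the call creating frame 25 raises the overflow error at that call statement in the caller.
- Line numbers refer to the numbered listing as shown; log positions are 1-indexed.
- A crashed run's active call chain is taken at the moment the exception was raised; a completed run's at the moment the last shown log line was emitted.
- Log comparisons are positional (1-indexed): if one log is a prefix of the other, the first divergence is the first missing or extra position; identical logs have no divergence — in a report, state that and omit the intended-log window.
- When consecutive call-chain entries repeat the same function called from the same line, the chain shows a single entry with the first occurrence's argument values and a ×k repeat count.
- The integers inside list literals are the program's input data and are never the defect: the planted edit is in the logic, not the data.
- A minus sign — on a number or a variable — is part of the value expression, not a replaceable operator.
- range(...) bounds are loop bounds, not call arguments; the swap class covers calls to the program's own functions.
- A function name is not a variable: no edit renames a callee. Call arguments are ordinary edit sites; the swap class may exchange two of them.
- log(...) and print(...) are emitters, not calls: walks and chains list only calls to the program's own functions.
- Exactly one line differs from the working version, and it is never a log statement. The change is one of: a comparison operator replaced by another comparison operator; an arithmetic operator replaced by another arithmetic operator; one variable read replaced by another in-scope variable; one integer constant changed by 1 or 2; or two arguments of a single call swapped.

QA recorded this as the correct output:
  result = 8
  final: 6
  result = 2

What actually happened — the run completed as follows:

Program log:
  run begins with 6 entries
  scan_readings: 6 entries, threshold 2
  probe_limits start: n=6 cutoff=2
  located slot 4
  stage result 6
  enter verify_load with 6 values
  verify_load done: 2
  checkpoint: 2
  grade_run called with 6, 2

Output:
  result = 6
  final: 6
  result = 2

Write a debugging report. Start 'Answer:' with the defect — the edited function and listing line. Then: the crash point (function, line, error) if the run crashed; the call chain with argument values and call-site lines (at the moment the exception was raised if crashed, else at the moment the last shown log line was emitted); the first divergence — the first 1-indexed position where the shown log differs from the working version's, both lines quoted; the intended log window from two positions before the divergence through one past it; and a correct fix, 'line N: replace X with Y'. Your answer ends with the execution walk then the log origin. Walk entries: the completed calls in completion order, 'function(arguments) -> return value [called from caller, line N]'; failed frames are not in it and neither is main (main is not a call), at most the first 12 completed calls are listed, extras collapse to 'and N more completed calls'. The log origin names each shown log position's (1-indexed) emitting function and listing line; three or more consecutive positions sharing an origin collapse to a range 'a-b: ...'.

Answer: the defect is in main at line 41.
Key observation: No log line changed; the fault shows up purely in the output.
Call chain: main -> grade_run(6, 2) (called at line 40).
First divergence: none — the logs agree in full.
Execution walk:
  probe_limits([3, 10, 3, 3, 2, 2], 2) -> 4  [called from scan_readings, line 9]
  scan_readings([3, 10, 3, 3, 2, 2], 2) -> 6  [called from main, line 36]
  verify_load([3, 10, 3, 3, 2, 2]) -> 2  [called from main, line 38]
  grade_run(6, 2) -> 8  [called from main, line 40]
Log line origins:
  1: logged in main at line 35
  2: logged in scan_readings at line 8
  3: logged in probe_limits at line 2
  4: logged in scan_readings at line 10
  5: logged in main at line 37
  6: logged in verify_load at line 15
  7: logged in verify_load at line 20
  8: logged in main at line 39
  9: logged in grade_run at line 24
A correct fix: line 41: replace `low` with `pos`.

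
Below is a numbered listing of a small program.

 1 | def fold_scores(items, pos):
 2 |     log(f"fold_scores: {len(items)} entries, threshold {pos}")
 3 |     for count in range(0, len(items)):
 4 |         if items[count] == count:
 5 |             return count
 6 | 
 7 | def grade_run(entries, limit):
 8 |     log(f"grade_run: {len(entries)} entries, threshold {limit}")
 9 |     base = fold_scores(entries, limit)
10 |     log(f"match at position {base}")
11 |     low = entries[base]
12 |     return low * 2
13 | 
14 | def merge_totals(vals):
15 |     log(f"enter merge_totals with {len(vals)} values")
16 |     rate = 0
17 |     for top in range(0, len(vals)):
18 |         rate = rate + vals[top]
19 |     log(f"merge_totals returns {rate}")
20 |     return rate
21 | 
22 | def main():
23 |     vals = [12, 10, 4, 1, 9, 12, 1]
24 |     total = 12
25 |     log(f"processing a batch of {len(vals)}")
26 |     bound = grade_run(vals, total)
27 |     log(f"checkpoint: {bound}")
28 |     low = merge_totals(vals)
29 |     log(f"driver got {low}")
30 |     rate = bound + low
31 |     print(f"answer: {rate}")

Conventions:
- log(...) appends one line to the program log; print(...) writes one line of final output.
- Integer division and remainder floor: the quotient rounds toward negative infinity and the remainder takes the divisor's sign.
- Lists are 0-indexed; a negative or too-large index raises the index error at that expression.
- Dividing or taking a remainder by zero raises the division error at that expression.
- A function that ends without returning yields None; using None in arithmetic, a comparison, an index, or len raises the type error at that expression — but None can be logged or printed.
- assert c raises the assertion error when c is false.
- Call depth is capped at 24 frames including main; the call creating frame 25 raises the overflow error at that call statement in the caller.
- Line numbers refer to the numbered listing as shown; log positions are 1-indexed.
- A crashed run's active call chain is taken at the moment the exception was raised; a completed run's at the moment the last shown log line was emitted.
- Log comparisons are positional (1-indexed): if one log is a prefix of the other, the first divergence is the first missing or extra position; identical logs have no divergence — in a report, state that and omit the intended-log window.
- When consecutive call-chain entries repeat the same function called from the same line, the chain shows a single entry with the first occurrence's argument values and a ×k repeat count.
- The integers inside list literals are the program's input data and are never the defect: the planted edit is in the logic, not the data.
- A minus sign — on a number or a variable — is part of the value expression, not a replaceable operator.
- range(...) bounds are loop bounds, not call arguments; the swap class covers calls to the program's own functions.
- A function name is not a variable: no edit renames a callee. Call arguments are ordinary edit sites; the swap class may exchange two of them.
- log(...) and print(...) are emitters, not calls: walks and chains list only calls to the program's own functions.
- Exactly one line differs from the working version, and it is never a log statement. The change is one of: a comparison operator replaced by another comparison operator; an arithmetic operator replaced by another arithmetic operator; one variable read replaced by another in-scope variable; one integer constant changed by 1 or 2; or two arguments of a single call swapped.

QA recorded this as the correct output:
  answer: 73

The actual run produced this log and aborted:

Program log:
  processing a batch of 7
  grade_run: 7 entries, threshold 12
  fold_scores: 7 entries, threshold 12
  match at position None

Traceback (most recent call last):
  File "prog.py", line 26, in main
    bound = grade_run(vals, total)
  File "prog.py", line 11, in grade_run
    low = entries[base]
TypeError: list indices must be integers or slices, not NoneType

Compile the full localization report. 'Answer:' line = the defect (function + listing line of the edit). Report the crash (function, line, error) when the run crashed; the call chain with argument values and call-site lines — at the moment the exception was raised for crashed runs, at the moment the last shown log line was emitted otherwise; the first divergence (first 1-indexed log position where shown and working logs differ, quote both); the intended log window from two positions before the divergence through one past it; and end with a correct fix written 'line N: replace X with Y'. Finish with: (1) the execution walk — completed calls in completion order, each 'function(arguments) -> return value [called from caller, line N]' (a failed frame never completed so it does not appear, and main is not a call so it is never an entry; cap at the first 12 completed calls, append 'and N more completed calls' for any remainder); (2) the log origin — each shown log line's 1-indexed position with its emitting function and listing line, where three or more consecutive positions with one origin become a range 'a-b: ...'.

Answer: the defect is in fold_scores at line 4.
Key fact: Everything matches until log position 4, which reads 'match at position None' in place of 'match at position 0'.
Crash: grade_run, line 11, TypeError.
Call chain: main -> grade_run([12, 10, 4, 1, 9, 12, 1], 12) (called at line 26).
First divergence: position 4; shown 'match at position None' vs intended 'match at position 0'.
Intended log window:
  2: grade_run: 7 entries, threshold 12
  3: fold_scores: 7 entries, threshold 12
  4: match at position 0
  5: checkpoint: 24
Execution walk:
  fold_scores([12, 10, 4, 1, 9, 12, 1], 12) -> None  [called from grade_run, line 9]
Log line origins:
  1 — main, line 25
  2 — grade_run, line 8
  3 — fold_scores, line 2
  4 — grade_run, line 10
A correct fix: line 4: replace `items[count] == count` with `items[count] == pos`.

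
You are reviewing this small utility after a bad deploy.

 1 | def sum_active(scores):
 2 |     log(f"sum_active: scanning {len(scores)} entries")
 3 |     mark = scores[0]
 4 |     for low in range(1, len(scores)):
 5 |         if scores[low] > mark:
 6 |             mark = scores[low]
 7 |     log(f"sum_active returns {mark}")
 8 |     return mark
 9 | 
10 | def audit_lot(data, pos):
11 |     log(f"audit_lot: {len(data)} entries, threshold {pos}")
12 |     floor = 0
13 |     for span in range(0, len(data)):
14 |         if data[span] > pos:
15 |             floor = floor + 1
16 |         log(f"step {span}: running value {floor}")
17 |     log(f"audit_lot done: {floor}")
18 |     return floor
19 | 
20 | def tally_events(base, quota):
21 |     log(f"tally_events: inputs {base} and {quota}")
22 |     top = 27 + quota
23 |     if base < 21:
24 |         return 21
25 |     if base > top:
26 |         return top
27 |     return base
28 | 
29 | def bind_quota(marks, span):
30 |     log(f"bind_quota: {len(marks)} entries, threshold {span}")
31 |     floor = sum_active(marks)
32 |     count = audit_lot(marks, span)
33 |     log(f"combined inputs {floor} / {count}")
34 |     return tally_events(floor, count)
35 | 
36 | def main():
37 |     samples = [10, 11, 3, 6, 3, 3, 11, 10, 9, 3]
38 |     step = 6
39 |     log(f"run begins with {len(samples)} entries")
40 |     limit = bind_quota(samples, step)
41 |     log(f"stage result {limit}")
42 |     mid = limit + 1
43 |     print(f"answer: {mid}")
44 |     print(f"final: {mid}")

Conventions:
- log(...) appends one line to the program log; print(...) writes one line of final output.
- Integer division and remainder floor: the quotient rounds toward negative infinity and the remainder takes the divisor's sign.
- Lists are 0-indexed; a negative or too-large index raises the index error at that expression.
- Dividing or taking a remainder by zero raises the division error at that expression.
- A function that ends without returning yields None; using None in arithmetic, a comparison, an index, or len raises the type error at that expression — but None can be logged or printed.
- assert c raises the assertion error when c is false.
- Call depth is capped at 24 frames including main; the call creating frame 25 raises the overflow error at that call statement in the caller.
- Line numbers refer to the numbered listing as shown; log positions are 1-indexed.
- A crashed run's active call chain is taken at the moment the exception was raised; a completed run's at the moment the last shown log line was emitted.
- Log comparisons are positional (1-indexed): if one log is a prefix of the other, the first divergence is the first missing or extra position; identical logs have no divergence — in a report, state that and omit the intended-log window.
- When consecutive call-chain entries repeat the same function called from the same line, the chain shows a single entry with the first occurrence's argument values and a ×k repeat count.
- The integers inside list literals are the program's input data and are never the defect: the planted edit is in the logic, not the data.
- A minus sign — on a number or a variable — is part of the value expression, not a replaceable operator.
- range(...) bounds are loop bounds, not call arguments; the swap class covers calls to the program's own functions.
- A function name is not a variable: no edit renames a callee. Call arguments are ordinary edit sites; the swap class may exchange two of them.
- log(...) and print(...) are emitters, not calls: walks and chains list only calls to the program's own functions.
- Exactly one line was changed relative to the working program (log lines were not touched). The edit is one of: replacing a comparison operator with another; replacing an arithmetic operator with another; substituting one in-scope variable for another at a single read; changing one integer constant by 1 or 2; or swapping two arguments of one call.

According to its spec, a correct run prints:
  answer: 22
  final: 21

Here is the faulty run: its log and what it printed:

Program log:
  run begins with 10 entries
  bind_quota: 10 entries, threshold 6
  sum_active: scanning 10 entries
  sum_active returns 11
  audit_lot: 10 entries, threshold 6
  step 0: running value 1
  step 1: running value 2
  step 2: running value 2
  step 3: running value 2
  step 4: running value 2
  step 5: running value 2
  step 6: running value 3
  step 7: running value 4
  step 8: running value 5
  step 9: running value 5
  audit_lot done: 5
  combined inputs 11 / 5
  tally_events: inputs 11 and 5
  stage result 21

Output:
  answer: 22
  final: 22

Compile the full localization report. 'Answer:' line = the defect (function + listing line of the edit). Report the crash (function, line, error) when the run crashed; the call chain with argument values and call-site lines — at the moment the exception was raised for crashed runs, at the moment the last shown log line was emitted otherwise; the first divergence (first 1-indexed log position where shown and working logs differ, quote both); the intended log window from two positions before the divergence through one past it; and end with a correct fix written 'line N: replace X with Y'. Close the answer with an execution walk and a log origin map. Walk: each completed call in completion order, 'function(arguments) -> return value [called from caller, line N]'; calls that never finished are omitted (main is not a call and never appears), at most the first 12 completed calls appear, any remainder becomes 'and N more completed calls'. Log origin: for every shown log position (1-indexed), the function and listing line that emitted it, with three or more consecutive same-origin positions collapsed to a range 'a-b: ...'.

Answer: the defect is in main at line 44.
Core observation: Nothing in the log betrays the bug — only the output does.
Call chain: main.
First divergence: there is none — every log position agrees.
Execution walk:
  sum_active([10, 11, 3, 6, 3, 3, 11, 10, 9, 3]) -> 11  [called from bind_quota, line 31]
  audit_lot([10, 11, 3, 6, 3, 3, 11, 10, 9, 3], 6) -> 5  [called from bind_quota, line 32]
  tally_events(11, 5) -> 21  [called from bind_quota, line 34]
  bind_quota([10, 11, 3, 6, 3, 3, 11, 10, 9, 3], 6) -> 21  [called from main, line 40]
Log origin:
  1: emitted by main (line 39)
  2: emitted by bind_quota (line 30)
  3: emitted by sum_active (line 2)
  4: emitted by sum_active (line 7)
  5: emitted by audit_lot (line 11)
  6-15: emitted by audit_lot (line 16)
  16: emitted by audit_lot (line 17)
  17: emitted by bind_quota (line 33)
  18: emitted by tally_events (line 21)
  19: emitted by main (line 41)
A correct fix: line 44: replace `mid` with `limit`.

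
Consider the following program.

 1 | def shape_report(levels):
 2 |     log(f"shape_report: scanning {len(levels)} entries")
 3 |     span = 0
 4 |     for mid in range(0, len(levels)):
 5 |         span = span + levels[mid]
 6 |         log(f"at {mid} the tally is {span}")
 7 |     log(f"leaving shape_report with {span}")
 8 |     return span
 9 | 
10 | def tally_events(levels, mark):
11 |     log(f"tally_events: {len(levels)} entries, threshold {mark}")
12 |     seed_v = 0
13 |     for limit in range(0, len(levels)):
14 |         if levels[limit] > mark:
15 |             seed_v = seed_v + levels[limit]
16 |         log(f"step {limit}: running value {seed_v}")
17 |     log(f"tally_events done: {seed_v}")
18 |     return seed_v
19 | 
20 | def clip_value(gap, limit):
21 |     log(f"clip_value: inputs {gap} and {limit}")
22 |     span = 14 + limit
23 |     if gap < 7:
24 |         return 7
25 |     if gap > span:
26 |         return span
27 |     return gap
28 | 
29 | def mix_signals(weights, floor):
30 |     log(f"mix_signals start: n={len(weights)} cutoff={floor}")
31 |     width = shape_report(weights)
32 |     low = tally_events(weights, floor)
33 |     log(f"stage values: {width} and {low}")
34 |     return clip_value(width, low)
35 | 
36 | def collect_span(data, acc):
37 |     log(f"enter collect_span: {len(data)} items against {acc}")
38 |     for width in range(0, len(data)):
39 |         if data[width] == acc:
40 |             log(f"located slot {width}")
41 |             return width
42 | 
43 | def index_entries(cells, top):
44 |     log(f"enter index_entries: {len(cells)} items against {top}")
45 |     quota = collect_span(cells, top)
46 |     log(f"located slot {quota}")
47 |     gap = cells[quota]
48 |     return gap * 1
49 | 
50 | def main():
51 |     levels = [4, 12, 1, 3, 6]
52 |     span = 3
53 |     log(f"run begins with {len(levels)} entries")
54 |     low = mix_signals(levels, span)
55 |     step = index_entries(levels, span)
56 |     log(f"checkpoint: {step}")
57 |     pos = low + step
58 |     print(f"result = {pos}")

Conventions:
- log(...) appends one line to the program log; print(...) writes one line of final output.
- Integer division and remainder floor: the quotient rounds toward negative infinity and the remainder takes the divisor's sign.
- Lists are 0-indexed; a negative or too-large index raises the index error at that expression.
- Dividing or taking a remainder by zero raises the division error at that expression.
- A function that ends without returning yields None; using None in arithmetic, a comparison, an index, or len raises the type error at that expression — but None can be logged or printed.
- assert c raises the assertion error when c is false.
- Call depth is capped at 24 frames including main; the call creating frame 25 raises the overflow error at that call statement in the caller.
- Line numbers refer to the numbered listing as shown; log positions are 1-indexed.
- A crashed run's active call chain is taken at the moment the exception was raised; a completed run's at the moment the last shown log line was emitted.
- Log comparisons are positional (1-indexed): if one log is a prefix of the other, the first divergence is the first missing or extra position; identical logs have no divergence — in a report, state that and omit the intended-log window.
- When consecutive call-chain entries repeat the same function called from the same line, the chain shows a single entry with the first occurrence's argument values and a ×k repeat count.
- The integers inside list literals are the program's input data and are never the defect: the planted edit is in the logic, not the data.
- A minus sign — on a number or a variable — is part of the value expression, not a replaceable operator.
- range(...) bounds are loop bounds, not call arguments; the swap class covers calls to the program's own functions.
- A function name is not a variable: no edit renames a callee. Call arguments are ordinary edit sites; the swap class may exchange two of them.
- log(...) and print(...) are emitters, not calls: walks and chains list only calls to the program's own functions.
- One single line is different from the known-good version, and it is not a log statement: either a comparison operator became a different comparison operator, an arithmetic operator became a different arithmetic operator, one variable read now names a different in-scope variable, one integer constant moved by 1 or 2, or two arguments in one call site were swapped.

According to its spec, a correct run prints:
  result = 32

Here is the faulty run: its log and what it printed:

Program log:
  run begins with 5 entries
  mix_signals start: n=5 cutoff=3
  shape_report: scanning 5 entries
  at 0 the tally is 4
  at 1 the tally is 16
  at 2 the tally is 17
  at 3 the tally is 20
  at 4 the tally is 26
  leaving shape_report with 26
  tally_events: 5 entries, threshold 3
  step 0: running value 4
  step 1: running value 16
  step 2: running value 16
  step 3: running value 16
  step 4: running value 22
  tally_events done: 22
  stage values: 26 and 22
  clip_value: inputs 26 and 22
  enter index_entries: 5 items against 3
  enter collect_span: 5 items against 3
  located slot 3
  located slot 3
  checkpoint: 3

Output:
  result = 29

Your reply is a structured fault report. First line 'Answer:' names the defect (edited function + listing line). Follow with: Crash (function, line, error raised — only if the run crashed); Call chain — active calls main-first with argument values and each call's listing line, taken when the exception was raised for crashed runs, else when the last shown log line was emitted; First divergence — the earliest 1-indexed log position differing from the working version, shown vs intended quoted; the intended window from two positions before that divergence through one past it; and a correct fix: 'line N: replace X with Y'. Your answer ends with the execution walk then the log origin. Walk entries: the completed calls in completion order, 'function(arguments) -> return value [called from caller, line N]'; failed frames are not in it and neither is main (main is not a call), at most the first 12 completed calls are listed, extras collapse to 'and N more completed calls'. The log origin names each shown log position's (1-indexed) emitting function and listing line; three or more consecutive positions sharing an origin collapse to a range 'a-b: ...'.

Answer: the defect is in index_entries at line 48.
The tell: The earliest visible damage is log position 23 — 'checkpoint: 3' rather than the intended 'checkpoint: 6'.
Call chain: main.
First divergence: position 23 — shown 'checkpoint: 3', intended 'checkpoint: 6'.
Intended log window:
  21: located slot 3
  22: located slot 3
  23: checkpoint: 6
Execution walk:
  shape_report([4, 12, 1, 3, 6]) -> 26  [called from mix_signals, line 31]
  tally_events([4, 12, 1, 3, 6], 3) -> 22  [called from mix_signals, line 32]
  clip_value(26, 22) -> 26  [called from mix_signals, line 34]
  mix_signals([4, 12, 1, 3, 6], 3) -> 26  [called from main, line 54]
  collect_span([4, 12, 1, 3, 6], 3) -> 3  [called from index_entries, line 45]
  index_entries([4, 12, 1, 3, 6], 3) -> 3  [called from main, line 55]
Log line origins:
  1: from main, line 53
  2: from mix_signals, line 30
  3: from shape_report, line 2
  4-8: from shape_report, line 6
  9: from shape_report, line 7
  10: from tally_events, line 11
  11-15: from tally_events, line 16
  16: from tally_events, line 17
  17: from mix_signals, line 33
  18: from clip_value, line 21
  19: from index_entries, line 44
  20: from collect_span, line 37
  21: from collect_span, line 40
  22: from index_entries, line 46
  23: from main, line 56
A correct fix: line 48: replace `1` with `2`.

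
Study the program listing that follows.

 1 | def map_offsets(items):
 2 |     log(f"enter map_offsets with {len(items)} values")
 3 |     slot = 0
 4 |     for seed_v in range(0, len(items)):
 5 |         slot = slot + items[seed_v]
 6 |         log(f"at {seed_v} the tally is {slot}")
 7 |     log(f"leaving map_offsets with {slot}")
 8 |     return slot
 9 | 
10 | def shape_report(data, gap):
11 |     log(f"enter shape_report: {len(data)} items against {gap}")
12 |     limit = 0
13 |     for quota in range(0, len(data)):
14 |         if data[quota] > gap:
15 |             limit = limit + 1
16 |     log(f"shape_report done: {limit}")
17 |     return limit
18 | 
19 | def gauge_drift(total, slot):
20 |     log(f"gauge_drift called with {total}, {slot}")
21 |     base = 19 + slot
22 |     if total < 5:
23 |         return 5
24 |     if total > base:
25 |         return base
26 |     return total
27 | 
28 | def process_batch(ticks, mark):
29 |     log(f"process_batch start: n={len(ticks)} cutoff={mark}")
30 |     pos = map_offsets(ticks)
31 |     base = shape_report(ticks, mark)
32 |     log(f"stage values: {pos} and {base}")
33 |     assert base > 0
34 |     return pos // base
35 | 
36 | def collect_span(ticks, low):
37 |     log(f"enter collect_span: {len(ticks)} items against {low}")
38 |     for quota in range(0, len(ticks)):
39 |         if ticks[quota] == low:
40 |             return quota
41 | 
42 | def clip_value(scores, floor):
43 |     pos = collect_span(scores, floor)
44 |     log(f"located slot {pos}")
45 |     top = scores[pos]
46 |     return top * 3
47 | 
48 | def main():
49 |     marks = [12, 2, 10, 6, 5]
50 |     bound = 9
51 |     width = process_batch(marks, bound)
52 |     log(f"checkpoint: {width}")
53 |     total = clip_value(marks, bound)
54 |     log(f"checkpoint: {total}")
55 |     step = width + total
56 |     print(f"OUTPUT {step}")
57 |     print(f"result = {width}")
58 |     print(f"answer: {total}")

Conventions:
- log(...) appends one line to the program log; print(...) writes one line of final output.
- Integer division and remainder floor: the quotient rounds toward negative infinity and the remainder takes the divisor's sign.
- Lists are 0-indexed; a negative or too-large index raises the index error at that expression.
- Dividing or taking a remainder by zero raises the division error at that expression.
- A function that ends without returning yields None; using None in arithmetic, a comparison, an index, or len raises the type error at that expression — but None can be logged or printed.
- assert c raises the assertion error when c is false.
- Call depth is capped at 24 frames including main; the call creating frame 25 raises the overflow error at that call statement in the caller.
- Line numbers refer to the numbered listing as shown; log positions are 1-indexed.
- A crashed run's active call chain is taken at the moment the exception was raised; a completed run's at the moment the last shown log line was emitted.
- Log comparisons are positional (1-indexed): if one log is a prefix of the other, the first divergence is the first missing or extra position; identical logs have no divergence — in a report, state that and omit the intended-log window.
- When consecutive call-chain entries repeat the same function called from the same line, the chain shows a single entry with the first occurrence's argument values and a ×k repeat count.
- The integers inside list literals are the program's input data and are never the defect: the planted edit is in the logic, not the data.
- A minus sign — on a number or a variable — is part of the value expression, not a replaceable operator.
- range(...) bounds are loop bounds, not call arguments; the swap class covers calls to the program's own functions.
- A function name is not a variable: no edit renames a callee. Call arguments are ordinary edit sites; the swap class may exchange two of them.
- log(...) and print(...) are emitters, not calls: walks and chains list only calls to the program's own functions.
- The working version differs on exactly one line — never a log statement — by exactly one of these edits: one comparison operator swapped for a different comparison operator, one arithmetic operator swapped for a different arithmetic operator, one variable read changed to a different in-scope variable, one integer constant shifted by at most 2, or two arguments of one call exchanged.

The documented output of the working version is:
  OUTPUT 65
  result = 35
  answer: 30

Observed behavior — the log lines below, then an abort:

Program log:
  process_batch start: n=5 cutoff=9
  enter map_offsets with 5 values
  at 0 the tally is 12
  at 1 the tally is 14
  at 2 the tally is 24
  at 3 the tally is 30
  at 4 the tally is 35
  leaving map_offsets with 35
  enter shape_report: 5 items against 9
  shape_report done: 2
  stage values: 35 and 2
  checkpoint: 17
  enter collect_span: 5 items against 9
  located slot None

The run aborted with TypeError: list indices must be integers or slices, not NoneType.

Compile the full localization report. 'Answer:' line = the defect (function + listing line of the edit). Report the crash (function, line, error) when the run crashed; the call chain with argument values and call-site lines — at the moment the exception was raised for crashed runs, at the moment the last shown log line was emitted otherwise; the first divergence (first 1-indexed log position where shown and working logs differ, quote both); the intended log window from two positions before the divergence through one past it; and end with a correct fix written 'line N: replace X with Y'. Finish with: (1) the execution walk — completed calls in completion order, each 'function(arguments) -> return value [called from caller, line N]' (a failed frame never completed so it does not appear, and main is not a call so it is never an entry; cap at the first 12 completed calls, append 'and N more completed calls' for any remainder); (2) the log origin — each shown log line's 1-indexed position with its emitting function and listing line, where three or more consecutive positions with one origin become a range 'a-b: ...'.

Answer: the defect is in main at line 50.
Core observation: At log position 1 the runs split — shown 'process_batch start: n=5 cutoff=9', but the working version logs 'process_batch start: n=5 cutoff=10'.
Crash: clip_value, line 45, TypeError.
Call chain: main -> clip_value([12, 2, 10, 6, 5], 9) (called at line 53).
First divergence: position 1; shown 'process_batch start: n=5 cutoff=9' vs intended 'process_batch start: n=5 cutoff=10'.
Intended log window:
  1: process_batch start: n=5 cutoff=10
  2: enter map_offsets with 5 values
Execution walk:
  map_offsets([12, 2, 10, 6, 5]) -> 35  [called from process_batch, line 30]
  shape_report([12, 2, 10, 6, 5], 9) -> 2  [called from process_batch, line 31]
  process_batch([12, 2, 10, 6, 5], 9) -> 17  [called from main, line 51]
  collect_span([12, 2, 10, 6, 5], 9) -> None  [called from clip_value, line 43]
Log origin:
  1: from process_batch, line 29
  2: from map_offsets, line 2
  3-7: from map_offsets, line 6
  8: from map_offsets, line 7
  9: from shape_report, line 11
  10: from shape_report, line 16
  11: from process_batch, line 32
  12: from main, line 52
  13: from collect_span, line 37
  14: from clip_value, line 44
A correct fix: line 50: replace `9` with `10`.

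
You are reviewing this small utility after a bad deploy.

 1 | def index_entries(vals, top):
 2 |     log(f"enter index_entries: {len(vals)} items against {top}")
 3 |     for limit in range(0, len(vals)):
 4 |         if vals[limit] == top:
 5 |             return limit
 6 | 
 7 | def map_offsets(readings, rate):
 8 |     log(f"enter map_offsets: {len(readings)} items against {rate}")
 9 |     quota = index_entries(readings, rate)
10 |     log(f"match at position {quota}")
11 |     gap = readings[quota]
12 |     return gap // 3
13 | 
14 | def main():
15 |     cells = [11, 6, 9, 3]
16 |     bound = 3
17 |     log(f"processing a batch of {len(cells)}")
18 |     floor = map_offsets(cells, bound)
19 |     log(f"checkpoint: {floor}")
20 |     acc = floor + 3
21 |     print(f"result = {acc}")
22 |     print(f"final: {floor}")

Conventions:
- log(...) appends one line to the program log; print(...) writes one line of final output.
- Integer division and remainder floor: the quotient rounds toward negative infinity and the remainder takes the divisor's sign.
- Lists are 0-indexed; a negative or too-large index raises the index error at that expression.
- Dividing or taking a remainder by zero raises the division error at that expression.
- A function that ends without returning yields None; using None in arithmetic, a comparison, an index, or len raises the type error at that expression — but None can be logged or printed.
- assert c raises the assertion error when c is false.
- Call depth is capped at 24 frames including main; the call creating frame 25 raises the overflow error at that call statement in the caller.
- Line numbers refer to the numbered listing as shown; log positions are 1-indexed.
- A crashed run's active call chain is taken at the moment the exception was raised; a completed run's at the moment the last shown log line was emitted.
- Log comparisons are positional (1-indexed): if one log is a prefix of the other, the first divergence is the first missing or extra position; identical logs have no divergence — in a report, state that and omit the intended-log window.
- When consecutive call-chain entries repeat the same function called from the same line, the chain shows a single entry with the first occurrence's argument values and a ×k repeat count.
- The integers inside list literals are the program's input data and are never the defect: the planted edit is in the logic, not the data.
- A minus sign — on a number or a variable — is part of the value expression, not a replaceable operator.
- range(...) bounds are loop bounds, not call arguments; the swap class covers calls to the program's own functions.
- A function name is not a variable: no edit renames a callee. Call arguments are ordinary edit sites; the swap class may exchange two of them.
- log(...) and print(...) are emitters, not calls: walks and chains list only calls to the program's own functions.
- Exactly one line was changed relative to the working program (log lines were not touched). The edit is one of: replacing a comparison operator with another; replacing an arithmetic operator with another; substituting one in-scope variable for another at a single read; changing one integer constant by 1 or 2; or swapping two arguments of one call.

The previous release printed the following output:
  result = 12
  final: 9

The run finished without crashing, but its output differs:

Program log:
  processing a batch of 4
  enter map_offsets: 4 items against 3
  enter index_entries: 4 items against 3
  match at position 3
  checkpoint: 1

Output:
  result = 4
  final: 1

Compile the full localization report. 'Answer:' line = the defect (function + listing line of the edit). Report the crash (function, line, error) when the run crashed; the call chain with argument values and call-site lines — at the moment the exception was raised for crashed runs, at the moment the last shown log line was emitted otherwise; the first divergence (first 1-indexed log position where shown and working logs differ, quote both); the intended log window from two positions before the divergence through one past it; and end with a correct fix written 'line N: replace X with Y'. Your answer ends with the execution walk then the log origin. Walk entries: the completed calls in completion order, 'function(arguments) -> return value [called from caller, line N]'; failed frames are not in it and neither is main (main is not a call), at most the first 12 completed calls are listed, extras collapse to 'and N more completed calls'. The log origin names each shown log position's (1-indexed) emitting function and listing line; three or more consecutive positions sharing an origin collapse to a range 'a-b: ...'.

Answer: the defect is in map_offsets at line 12.
The tell: The earliest visible damage is log position 5 — 'checkpoint: 1' rather than the intended 'checkpoint: 9'.
Call chain: main.
First divergence: position 5 — the shown line 'checkpoint: 1' should read 'checkpoint: 9'.
Intended log window:
  3: enter index_entries: 4 items against 3
  4: match at position 3
  5: checkpoint: 9
Execution walk:
  index_entries([11, 6, 9, 3], 3) -> 3  [called from map_offsets, line 9]
  map_offsets([11, 6, 9, 3], 3) -> 1  [called from main, line 18]
Log origins:
  1: logged in main at line 17
  2: logged in map_offsets at line 8
  3: logged in index_entries at line 2
  4: logged in map_offsets at line 10
  5: logged in main at line 19
A correct fix: line 12: replace `//` with `*`.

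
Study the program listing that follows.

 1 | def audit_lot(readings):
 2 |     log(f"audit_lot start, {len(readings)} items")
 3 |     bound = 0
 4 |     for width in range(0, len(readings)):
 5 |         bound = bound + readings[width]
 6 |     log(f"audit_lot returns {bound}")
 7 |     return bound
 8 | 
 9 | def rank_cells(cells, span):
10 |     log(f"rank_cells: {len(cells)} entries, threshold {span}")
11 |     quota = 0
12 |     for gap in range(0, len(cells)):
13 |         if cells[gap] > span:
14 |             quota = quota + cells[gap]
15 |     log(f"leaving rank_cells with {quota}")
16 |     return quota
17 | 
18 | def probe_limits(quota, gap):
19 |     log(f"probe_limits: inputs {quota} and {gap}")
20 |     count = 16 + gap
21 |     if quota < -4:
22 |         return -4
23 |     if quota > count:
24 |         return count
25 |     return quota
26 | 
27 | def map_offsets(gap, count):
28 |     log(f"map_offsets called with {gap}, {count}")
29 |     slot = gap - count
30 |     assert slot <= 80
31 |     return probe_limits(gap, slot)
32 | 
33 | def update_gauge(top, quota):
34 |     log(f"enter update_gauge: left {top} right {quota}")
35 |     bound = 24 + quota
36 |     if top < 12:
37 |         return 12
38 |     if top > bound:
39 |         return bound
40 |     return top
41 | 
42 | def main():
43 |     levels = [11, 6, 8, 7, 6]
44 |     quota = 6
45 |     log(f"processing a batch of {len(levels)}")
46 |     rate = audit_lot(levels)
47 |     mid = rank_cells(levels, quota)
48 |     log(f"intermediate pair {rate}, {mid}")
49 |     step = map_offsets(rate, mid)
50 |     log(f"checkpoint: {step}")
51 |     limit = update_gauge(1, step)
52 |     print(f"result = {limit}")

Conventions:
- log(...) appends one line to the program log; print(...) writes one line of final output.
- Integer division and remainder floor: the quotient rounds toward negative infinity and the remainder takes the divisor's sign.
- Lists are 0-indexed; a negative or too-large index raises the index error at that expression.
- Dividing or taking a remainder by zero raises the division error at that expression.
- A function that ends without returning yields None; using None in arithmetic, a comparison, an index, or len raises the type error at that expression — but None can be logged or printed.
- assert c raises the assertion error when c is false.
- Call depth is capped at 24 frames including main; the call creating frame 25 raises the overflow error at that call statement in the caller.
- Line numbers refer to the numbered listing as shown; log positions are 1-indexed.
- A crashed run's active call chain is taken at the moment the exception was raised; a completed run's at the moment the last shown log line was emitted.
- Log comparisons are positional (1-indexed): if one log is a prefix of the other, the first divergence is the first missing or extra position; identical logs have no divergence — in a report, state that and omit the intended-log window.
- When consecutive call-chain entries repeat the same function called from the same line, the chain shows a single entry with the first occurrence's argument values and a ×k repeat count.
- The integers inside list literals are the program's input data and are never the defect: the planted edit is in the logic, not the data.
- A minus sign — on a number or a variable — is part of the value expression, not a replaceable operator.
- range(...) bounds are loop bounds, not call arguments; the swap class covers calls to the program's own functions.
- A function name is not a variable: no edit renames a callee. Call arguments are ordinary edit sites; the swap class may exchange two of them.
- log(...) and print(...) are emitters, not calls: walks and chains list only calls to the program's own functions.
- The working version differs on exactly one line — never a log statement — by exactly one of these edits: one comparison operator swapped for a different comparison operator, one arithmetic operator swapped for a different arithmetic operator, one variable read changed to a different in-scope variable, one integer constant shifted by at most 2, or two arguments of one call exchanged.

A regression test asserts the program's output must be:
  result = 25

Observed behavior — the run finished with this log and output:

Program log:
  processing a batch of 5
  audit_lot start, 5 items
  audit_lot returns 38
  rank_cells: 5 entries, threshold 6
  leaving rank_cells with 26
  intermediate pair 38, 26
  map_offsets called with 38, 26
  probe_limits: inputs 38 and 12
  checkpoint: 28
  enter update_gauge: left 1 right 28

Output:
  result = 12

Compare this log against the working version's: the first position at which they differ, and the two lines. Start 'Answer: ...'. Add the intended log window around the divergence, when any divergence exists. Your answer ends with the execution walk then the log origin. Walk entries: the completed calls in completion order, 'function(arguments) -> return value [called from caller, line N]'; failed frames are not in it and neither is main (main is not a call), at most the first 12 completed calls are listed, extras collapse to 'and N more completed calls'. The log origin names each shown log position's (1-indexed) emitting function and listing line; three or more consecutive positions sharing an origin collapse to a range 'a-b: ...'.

Answer: position 10 — shown 'enter update_gauge: left 1 right 28', intended 'enter update_gauge: left 28 right 1'.
Intended log window:
  8: probe_limits: inputs 38 and 12
  9: checkpoint: 28
  10: enter update_gauge: left 28 right 1
Execution walk:
  audit_lot([11, 6, 8, 7, 6]) -> 38  [called from main, line 46]
  rank_cells([11, 6, 8, 7, 6], 6) -> 26  [called from main, line 47]
  probe_limits(38, 12) -> 28  [called from map_offsets, line 31]
  map_offsets(38, 26) -> 28  [called from main, line 49]
  update_gauge(1, 28) -> 12  [called from main, line 51]
Log origins:
  1: logged in main at line 45
  2: logged in audit_lot at line 2
  3: logged in audit_lot at line 6
  4: logged in rank_cells at line 10
  5: logged in rank_cells at line 15
  6: logged in main at line 48
  7: logged in map_offsets at line 28
  8: logged in probe_limits at line 19
  9: logged in main at line 50
  10: logged in update_gauge at line 34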